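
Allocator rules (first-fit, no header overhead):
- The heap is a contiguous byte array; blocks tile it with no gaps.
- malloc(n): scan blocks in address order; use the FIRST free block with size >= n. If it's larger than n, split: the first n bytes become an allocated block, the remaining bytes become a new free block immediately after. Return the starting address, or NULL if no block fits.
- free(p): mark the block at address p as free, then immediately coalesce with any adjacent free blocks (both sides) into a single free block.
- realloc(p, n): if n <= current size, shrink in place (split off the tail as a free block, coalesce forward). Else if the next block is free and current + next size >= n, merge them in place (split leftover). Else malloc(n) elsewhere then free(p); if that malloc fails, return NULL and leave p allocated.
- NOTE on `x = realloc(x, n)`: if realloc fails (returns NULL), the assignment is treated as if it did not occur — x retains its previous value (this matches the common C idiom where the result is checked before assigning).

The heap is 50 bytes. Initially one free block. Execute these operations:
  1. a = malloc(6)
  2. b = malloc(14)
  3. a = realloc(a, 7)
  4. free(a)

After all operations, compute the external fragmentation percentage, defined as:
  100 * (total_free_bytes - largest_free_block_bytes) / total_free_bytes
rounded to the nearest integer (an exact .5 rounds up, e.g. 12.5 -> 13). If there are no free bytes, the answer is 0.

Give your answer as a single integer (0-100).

Answer: 17

Derivation:
Op 1: a = malloc(6) -> a = 0; heap: [0-5 ALLOC][6-49 FREE]
Op 2: b = malloc(14) -> b = 6; heap: [0-5 ALLOC][6-19 ALLOC][20-49 FREE]
Op 3: a = realloc(a, 7) -> a = 20; heap: [0-5 FREE][6-19 ALLOC][20-26 ALLOC][27-49 FREE]
Op 4: free(a) -> (freed a); heap: [0-5 FREE][6-19 ALLOC][20-49 FREE]
Free blocks: [6 30] total_free=36 largest=30 -> 100*(36-30)/36 = 600/36 ≈ 16.667 -> rounds to 17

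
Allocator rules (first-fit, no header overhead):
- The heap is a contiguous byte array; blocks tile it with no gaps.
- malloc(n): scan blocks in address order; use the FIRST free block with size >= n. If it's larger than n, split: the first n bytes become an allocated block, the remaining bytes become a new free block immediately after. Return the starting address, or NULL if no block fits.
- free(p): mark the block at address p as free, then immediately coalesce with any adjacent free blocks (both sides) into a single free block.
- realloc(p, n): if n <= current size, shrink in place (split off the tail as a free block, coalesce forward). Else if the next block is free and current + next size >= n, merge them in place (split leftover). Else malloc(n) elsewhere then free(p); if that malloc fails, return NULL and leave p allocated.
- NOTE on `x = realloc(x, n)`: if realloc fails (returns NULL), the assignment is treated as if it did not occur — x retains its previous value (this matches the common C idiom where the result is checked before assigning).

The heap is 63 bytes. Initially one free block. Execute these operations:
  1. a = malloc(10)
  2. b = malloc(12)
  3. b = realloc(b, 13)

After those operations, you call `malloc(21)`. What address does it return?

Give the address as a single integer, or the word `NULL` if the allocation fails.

Op 1: a = malloc(10) -> a = 0; heap: [0-9 ALLOC][10-62 FREE]
Op 2: b = malloc(12) -> b = 10; heap: [0-9 ALLOC][10-21 ALLOC][22-62 FREE]
Op 3: b = realloc(b, 13) -> b = 10; heap: [0-9 ALLOC][10-22 ALLOC][23-62 FREE]
malloc(21): first-fit scan over [0-9 ALLOC][10-22 ALLOC][23-62 FREE] -> 23

Answer: 23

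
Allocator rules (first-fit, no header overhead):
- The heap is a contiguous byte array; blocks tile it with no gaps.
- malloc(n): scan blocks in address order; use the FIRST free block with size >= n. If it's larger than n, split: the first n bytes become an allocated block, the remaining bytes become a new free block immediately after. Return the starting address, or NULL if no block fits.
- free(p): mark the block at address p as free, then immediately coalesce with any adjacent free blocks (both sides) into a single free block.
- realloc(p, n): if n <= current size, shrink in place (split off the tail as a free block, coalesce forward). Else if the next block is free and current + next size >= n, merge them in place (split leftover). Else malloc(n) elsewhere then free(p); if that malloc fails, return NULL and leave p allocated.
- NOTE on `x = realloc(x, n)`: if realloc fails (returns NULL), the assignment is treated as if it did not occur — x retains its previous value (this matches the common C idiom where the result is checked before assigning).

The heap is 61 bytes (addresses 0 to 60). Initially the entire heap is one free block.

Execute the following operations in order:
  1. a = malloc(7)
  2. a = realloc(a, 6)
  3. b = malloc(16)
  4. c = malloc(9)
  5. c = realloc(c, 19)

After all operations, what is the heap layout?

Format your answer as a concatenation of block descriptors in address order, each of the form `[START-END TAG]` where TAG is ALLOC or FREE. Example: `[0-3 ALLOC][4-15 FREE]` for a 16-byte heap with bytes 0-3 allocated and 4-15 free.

Op 1: a = malloc(7) -> a = 0; heap: [0-6 ALLOC][7-60 FREE]
Op 2: a = realloc(a, 6) -> a = 0; heap: [0-5 ALLOC][6-60 FREE]
Op 3: b = malloc(16) -> b = 6; heap: [0-5 ALLOC][6-21 ALLOC][22-60 FREE]
Op 4: c = malloc(9) -> c = 22; heap: [0-5 ALLOC][6-21 ALLOC][22-30 ALLOC][31-60 FREE]
Op 5: c = realloc(c, 19) -> c = 22; heap: [0-5 ALLOC][6-21 ALLOC][22-40 ALLOC][41-60 FREE]

Answer: [0-5 ALLOC][6-21 ALLOC][22-40 ALLOC][41-60 FREE]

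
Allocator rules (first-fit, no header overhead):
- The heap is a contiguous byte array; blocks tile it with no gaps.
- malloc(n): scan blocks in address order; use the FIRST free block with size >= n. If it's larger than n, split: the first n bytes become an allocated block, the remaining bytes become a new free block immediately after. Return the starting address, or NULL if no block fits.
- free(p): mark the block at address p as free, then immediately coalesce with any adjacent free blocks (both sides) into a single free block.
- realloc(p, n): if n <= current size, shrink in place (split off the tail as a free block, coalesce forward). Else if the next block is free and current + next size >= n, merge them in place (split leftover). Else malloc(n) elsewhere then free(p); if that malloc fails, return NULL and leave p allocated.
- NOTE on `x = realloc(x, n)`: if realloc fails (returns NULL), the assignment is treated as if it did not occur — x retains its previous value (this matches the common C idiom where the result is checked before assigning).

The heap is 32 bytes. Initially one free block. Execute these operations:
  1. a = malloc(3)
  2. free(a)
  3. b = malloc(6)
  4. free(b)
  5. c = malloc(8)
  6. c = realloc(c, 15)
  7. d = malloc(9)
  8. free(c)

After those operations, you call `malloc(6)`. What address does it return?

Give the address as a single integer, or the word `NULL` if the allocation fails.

Answer: 0

Derivation:
Op 1: a = malloc(3) -> a = 0; heap: [0-2 ALLOC][3-31 FREE]
Op 2: free(a) -> (freed a); heap: [0-31 FREE]
Op 3: b = malloc(6) -> b = 0; heap: [0-5 ALLOC][6-31 FREE]
Op 4: free(b) -> (freed b); heap: [0-31 FREE]
Op 5: c = malloc(8) -> c = 0; heap: [0-7 ALLOC][8-31 FREE]
Op 6: c = realloc(c, 15) -> c = 0; heap: [0-14 ALLOC][15-31 FREE]
Op 7: d = malloc(9) -> d = 15; heap: [0-14 ALLOC][15-23 ALLOC][24-31 FREE]
Op 8: free(c) -> (freed c); heap: [0-14 FREE][15-23 ALLOC][24-31 FREE]
malloc(6): first-fit scan over [0-14 FREE][15-23 ALLOC][24-31 FREE] -> 0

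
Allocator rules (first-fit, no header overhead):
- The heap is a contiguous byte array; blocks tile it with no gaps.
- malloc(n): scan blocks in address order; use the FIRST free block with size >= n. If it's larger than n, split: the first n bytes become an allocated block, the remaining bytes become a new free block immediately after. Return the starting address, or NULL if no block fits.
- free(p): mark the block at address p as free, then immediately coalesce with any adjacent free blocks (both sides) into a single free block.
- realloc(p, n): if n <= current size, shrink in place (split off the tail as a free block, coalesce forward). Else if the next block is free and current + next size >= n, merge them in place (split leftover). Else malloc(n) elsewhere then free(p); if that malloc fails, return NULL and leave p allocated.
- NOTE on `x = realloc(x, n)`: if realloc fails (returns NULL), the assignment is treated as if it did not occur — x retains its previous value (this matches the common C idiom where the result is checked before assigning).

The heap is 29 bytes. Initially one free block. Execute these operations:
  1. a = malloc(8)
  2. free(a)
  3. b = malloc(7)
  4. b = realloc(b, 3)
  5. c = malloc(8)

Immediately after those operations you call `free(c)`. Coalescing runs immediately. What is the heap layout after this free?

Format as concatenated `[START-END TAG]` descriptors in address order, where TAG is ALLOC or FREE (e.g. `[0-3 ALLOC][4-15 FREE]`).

Op 1: a = malloc(8) -> a = 0; heap: [0-7 ALLOC][8-28 FREE]
Op 2: free(a) -> (freed a); heap: [0-28 FREE]
Op 3: b = malloc(7) -> b = 0; heap: [0-6 ALLOC][7-28 FREE]
Op 4: b = realloc(b, 3) -> b = 0; heap: [0-2 ALLOC][3-28 FREE]
Op 5: c = malloc(8) -> c = 3; heap: [0-2 ALLOC][3-10 ALLOC][11-28 FREE]
free(c): c = 3 -> block [3-10 ALLOC]; mark free, coalesce with adjacent free neighbors -> [0-2 ALLOC][3-28 FREE]

Answer: [0-2 ALLOC][3-28 FREE]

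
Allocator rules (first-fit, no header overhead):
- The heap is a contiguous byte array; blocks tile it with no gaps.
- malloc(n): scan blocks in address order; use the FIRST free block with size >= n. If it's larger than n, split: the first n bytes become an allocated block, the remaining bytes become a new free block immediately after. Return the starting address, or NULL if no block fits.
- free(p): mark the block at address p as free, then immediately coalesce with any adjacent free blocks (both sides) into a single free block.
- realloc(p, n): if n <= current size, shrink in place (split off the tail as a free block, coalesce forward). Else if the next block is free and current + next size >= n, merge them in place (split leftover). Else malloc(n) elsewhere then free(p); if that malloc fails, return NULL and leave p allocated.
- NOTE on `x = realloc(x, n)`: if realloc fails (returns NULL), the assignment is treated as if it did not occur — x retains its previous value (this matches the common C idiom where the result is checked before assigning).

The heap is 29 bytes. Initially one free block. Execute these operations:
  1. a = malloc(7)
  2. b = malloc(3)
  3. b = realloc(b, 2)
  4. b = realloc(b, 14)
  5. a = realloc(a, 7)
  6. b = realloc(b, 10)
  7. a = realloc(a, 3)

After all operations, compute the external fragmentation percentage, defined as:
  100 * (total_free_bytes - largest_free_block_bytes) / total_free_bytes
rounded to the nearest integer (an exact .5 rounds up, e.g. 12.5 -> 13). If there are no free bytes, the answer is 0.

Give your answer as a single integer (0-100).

Answer: 25

Derivation:
Op 1: a = malloc(7) -> a = 0; heap: [0-6 ALLOC][7-28 FREE]
Op 2: b = malloc(3) -> b = 7; heap: [0-6 ALLOC][7-9 ALLOC][10-28 FREE]
Op 3: b = realloc(b, 2) -> b = 7; heap: [0-6 ALLOC][7-8 ALLOC][9-28 FREE]
Op 4: b = realloc(b, 14) -> b = 7; heap: [0-6 ALLOC][7-20 ALLOC][21-28 FREE]
Op 5: a = realloc(a, 7) -> a = 0; heap: [0-6 ALLOC][7-20 ALLOC][21-28 FREE]
Op 6: b = realloc(b, 10) -> b = 7; heap: [0-6 ALLOC][7-16 ALLOC][17-28 FREE]
Op 7: a = realloc(a, 3) -> a = 0; heap: [0-2 ALLOC][3-6 FREE][7-16 ALLOC][17-28 FREE]
Free blocks: [4 12] total_free=16 largest=12 -> 100*(16-12)/16 = 400/16 = 25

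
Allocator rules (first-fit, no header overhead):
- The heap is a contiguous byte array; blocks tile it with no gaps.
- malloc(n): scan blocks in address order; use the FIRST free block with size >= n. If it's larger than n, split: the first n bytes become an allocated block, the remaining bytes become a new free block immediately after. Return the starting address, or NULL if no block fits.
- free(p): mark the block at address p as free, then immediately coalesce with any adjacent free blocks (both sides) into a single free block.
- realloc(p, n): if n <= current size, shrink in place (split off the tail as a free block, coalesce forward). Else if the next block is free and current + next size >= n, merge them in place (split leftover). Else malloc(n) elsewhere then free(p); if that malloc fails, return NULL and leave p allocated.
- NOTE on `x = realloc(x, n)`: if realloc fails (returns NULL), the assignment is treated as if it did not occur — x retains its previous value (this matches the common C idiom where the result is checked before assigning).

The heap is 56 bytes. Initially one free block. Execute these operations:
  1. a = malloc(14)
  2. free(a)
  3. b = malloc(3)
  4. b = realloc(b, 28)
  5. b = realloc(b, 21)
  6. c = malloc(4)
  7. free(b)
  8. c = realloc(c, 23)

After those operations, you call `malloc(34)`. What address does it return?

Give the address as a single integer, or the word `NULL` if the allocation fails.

Op 1: a = malloc(14) -> a = 0; heap: [0-13 ALLOC][14-55 FREE]
Op 2: free(a) -> (freed a); heap: [0-55 FREE]
Op 3: b = malloc(3) -> b = 0; heap: [0-2 ALLOC][3-55 FREE]
Op 4: b = realloc(b, 28) -> b = 0; heap: [0-27 ALLOC][28-55 FREE]
Op 5: b = realloc(b, 21) -> b = 0; heap: [0-20 ALLOC][21-55 FREE]
Op 6: c = malloc(4) -> c = 21; heap: [0-20 ALLOC][21-24 ALLOC][25-55 FREE]
Op 7: free(b) -> (freed b); heap: [0-20 FREE][21-24 ALLOC][25-55 FREE]
Op 8: c = realloc(c, 23) -> c = 21; heap: [0-20 FREE][21-43 ALLOC][44-55 FREE]
malloc(34): first-fit scan over [0-20 FREE][21-43 ALLOC][44-55 FREE] -> NULL

Answer: NULL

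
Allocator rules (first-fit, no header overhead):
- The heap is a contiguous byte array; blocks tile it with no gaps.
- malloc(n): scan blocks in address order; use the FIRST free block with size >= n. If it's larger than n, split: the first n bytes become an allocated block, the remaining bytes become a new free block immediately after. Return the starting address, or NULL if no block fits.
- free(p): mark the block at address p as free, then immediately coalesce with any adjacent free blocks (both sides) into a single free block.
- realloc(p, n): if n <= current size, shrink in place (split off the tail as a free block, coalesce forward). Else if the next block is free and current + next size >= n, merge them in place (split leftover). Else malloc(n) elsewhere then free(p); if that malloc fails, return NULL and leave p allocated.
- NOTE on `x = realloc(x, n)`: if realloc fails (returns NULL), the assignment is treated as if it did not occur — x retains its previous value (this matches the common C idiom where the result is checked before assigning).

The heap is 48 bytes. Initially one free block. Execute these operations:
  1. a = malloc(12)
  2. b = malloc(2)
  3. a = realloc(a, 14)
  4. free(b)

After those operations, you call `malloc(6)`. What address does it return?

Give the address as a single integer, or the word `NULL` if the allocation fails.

Answer: 0

Derivation:
Op 1: a = malloc(12) -> a = 0; heap: [0-11 ALLOC][12-47 FREE]
Op 2: b = malloc(2) -> b = 12; heap: [0-11 ALLOC][12-13 ALLOC][14-47 FREE]
Op 3: a = realloc(a, 14) -> a = 14; heap: [0-11 FREE][12-13 ALLOC][14-27 ALLOC][28-47 FREE]
Op 4: free(b) -> (freed b); heap: [0-13 FREE][14-27 ALLOC][28-47 FREE]
malloc(6): first-fit scan over [0-13 FREE][14-27 ALLOC][28-47 FREE] -> 0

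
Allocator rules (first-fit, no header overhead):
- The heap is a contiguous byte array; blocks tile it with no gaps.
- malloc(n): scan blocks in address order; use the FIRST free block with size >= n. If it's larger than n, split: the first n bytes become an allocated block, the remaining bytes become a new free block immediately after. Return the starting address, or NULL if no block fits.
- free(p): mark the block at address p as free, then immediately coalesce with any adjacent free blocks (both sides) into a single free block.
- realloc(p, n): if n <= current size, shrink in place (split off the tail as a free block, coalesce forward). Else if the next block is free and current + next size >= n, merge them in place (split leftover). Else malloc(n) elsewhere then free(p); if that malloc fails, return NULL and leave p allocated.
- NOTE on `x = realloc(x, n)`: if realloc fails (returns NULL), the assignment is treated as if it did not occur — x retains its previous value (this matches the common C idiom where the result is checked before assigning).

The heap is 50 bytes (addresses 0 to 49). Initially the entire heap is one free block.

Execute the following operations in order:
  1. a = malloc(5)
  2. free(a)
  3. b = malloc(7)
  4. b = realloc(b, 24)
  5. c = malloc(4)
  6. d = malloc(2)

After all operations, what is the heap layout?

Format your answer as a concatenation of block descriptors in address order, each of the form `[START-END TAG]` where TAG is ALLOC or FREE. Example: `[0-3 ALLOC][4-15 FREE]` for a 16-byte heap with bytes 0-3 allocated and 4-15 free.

Op 1: a = malloc(5) -> a = 0; heap: [0-4 ALLOC][5-49 FREE]
Op 2: free(a) -> (freed a); heap: [0-49 FREE]
Op 3: b = malloc(7) -> b = 0; heap: [0-6 ALLOC][7-49 FREE]
Op 4: b = realloc(b, 24) -> b = 0; heap: [0-23 ALLOC][24-49 FREE]
Op 5: c = malloc(4) -> c = 24; heap: [0-23 ALLOC][24-27 ALLOC][28-49 FREE]
Op 6: d = malloc(2) -> d = 28; heap: [0-23 ALLOC][24-27 ALLOC][28-29 ALLOC][30-49 FREE]

Answer: [0-23 ALLOC][24-27 ALLOC][28-29 ALLOC][30-49 FREE]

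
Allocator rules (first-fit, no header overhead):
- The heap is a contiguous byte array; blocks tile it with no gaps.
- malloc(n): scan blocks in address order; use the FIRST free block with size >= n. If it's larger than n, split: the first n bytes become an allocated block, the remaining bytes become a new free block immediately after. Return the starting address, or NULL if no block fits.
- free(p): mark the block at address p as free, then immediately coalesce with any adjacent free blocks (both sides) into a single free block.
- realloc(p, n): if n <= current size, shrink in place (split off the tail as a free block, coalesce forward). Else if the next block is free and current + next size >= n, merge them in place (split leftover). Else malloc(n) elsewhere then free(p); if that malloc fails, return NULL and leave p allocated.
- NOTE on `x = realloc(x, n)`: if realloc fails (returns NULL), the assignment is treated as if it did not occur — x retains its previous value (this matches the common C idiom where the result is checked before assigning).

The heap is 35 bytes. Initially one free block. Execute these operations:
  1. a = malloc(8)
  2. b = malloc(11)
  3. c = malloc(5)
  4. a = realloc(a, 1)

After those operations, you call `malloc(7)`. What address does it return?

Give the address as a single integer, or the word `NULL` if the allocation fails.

Op 1: a = malloc(8) -> a = 0; heap: [0-7 ALLOC][8-34 FREE]
Op 2: b = malloc(11) -> b = 8; heap: [0-7 ALLOC][8-18 ALLOC][19-34 FREE]
Op 3: c = malloc(5) -> c = 19; heap: [0-7 ALLOC][8-18 ALLOC][19-23 ALLOC][24-34 FREE]
Op 4: a = realloc(a, 1) -> a = 0; heap: [0-0 ALLOC][1-7 FREE][8-18 ALLOC][19-23 ALLOC][24-34 FREE]
malloc(7): first-fit scan over [0-0 ALLOC][1-7 FREE][8-18 ALLOC][19-23 ALLOC][24-34 FREE] -> 1

Answer: 1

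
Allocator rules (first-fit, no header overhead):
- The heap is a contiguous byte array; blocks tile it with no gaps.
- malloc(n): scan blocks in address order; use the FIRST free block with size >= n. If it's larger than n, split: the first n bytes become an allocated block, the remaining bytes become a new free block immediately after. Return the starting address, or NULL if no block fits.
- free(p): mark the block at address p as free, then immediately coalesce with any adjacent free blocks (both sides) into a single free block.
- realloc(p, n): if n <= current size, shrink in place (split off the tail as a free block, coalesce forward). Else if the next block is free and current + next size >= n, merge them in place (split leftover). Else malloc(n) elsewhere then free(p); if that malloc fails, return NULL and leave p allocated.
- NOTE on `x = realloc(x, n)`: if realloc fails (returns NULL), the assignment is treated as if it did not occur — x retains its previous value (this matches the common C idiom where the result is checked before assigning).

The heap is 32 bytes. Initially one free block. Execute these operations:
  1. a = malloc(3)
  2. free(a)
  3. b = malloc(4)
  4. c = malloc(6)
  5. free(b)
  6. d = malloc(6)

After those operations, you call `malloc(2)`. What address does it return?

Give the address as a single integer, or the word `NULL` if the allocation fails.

Op 1: a = malloc(3) -> a = 0; heap: [0-2 ALLOC][3-31 FREE]
Op 2: free(a) -> (freed a); heap: [0-31 FREE]
Op 3: b = malloc(4) -> b = 0; heap: [0-3 ALLOC][4-31 FREE]
Op 4: c = malloc(6) -> c = 4; heap: [0-3 ALLOC][4-9 ALLOC][10-31 FREE]
Op 5: free(b) -> (freed b); heap: [0-3 FREE][4-9 ALLOC][10-31 FREE]
Op 6: d = malloc(6) -> d = 10; heap: [0-3 FREE][4-9 ALLOC][10-15 ALLOC][16-31 FREE]
malloc(2): first-fit scan over [0-3 FREE][4-9 ALLOC][10-15 ALLOC][16-31 FREE] -> 0

Answer: 0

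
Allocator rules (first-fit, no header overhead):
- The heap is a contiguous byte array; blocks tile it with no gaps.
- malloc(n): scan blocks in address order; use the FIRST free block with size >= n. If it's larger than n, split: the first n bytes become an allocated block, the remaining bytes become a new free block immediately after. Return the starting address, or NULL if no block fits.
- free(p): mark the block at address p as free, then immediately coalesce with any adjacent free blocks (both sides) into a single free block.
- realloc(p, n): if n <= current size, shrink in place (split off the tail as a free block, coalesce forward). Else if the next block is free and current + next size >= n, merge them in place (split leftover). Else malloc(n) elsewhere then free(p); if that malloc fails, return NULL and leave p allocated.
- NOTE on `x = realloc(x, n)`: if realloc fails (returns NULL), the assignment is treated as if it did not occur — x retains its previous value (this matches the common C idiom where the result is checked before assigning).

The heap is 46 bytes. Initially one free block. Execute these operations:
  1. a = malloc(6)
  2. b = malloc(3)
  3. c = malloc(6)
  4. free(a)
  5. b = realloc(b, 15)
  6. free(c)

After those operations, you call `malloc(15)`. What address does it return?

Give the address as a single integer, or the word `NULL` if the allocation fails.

Answer: 0

Derivation:
Op 1: a = malloc(6) -> a = 0; heap: [0-5 ALLOC][6-45 FREE]
Op 2: b = malloc(3) -> b = 6; heap: [0-5 ALLOC][6-8 ALLOC][9-45 FREE]
Op 3: c = malloc(6) -> c = 9; heap: [0-5 ALLOC][6-8 ALLOC][9-14 ALLOC][15-45 FREE]
Op 4: free(a) -> (freed a); heap: [0-5 FREE][6-8 ALLOC][9-14 ALLOC][15-45 FREE]
Op 5: b = realloc(b, 15) -> b = 15; heap: [0-8 FREE][9-14 ALLOC][15-29 ALLOC][30-45 FREE]
Op 6: free(c) -> (freed c); heap: [0-14 FREE][15-29 ALLOC][30-45 FREE]
malloc(15): first-fit scan over [0-14 FREE][15-29 ALLOC][30-45 FREE] -> 0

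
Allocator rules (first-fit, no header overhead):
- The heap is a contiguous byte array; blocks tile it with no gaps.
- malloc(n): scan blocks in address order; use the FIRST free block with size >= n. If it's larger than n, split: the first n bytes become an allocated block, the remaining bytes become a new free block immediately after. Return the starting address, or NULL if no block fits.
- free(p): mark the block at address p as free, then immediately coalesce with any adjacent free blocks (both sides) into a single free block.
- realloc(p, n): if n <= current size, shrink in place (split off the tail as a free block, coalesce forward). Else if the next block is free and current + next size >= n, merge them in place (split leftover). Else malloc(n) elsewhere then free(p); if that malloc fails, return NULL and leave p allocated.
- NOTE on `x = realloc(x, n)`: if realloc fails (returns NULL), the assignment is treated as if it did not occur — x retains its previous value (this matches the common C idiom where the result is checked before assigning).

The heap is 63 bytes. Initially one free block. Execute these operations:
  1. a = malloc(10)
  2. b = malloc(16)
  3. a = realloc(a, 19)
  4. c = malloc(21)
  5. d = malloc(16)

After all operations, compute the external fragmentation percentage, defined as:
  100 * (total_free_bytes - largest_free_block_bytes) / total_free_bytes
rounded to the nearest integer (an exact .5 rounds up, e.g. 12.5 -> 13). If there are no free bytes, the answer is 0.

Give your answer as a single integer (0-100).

Answer: 17

Derivation:
Op 1: a = malloc(10) -> a = 0; heap: [0-9 ALLOC][10-62 FREE]
Op 2: b = malloc(16) -> b = 10; heap: [0-9 ALLOC][10-25 ALLOC][26-62 FREE]
Op 3: a = realloc(a, 19) -> a = 26; heap: [0-9 FREE][10-25 ALLOC][26-44 ALLOC][45-62 FREE]
Op 4: c = malloc(21) -> c = NULL; heap: [0-9 FREE][10-25 ALLOC][26-44 ALLOC][45-62 FREE]
Op 5: d = malloc(16) -> d = 45; heap: [0-9 FREE][10-25 ALLOC][26-44 ALLOC][45-60 ALLOC][61-62 FREE]
Free blocks: [10 2] total_free=12 largest=10 -> 100*(12-10)/12 = 200/12 ≈ 16.667 -> rounds to 17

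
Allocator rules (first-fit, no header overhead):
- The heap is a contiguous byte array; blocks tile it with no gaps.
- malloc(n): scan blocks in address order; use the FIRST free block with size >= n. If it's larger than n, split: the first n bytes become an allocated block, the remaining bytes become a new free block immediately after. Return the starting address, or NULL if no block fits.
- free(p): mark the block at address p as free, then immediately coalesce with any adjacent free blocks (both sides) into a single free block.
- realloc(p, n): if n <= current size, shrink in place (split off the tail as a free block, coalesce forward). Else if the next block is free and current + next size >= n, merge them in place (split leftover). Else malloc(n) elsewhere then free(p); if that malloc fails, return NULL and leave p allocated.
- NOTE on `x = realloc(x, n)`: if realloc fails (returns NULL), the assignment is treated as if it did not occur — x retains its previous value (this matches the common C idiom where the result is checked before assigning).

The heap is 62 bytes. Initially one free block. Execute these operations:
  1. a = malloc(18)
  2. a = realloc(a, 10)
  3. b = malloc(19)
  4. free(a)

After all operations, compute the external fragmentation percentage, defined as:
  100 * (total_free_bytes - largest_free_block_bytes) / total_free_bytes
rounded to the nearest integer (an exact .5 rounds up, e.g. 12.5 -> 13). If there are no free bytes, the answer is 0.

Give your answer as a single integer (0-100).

Answer: 23

Derivation:
Op 1: a = malloc(18) -> a = 0; heap: [0-17 ALLOC][18-61 FREE]
Op 2: a = realloc(a, 10) -> a = 0; heap: [0-9 ALLOC][10-61 FREE]
Op 3: b = malloc(19) -> b = 10; heap: [0-9 ALLOC][10-28 ALLOC][29-61 FREE]
Op 4: free(a) -> (freed a); heap: [0-9 FREE][10-28 ALLOC][29-61 FREE]
Free blocks: [10 33] total_free=43 largest=33 -> 100*(43-33)/43 = 1000/43 ≈ 23.256 -> rounds to 23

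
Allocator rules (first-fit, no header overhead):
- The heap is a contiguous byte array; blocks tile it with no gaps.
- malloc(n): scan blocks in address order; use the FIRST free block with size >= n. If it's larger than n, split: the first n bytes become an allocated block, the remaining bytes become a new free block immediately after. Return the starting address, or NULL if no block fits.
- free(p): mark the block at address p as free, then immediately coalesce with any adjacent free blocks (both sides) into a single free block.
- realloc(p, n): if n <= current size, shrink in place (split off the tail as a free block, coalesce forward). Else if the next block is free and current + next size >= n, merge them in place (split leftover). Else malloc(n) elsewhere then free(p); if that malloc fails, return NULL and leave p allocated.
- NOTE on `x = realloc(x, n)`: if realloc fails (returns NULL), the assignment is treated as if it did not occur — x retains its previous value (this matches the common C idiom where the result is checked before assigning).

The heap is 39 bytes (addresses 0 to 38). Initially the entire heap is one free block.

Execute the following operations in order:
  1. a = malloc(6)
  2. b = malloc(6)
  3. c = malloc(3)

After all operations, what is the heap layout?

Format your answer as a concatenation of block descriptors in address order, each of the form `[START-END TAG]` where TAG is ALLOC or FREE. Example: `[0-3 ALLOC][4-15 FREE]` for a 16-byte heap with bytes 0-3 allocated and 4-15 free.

Answer: [0-5 ALLOC][6-11 ALLOC][12-14 ALLOC][15-38 FREE]

Derivation:
Op 1: a = malloc(6) -> a = 0; heap: [0-5 ALLOC][6-38 FREE]
Op 2: b = malloc(6) -> b = 6; heap: [0-5 ALLOC][6-11 ALLOC][12-38 FREE]
Op 3: c = malloc(3) -> c = 12; heap: [0-5 ALLOC][6-11 ALLOC][12-14 ALLOC][15-38 FREE]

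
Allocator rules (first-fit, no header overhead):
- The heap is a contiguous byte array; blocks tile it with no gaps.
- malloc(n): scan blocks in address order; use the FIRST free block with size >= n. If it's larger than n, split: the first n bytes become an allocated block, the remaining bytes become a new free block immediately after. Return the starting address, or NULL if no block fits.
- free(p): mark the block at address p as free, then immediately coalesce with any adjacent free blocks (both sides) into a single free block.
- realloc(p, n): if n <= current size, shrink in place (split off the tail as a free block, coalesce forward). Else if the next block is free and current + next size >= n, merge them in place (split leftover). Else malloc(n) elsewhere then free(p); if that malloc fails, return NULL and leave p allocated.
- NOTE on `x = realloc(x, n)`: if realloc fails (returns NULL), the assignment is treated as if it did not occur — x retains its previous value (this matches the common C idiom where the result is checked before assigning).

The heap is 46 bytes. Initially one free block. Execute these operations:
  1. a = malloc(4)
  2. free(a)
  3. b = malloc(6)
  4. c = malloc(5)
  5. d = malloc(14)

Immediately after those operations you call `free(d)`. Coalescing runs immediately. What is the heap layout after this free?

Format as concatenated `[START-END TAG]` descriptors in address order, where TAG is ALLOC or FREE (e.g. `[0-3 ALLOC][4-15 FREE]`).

Answer: [0-5 ALLOC][6-10 ALLOC][11-45 FREE]

Derivation:
Op 1: a = malloc(4) -> a = 0; heap: [0-3 ALLOC][4-45 FREE]
Op 2: free(a) -> (freed a); heap: [0-45 FREE]
Op 3: b = malloc(6) -> b = 0; heap: [0-5 ALLOC][6-45 FREE]
Op 4: c = malloc(5) -> c = 6; heap: [0-5 ALLOC][6-10 ALLOC][11-45 FREE]
Op 5: d = malloc(14) -> d = 11; heap: [0-5 ALLOC][6-10 ALLOC][11-24 ALLOC][25-45 FREE]
free(d): d = 11 -> block [11-24 ALLOC]; mark free, coalesce with adjacent free neighbors -> [0-5 ALLOC][6-10 ALLOC][11-45 FREE]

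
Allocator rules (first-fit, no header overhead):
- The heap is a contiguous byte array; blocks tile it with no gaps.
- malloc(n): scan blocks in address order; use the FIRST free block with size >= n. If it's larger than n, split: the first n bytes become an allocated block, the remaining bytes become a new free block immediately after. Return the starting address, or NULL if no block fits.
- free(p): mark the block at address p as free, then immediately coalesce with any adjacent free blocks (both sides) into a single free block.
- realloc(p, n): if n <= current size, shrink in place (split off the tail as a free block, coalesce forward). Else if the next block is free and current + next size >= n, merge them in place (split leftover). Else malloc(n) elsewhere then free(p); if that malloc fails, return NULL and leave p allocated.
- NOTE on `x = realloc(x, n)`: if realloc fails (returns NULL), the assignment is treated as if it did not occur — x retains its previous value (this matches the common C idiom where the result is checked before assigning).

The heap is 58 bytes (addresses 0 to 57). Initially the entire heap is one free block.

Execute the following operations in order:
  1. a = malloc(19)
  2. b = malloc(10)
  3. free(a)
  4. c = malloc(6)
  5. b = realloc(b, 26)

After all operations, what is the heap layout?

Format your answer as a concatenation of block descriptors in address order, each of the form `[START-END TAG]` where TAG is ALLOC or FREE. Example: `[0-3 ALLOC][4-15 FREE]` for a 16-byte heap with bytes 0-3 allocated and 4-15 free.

Op 1: a = malloc(19) -> a = 0; heap: [0-18 ALLOC][19-57 FREE]
Op 2: b = malloc(10) -> b = 19; heap: [0-18 ALLOC][19-28 ALLOC][29-57 FREE]
Op 3: free(a) -> (freed a); heap: [0-18 FREE][19-28 ALLOC][29-57 FREE]
Op 4: c = malloc(6) -> c = 0; heap: [0-5 ALLOC][6-18 FREE][19-28 ALLOC][29-57 FREE]
Op 5: b = realloc(b, 26) -> b = 19; heap: [0-5 ALLOC][6-18 FREE][19-44 ALLOC][45-57 FREE]

Answer: [0-5 ALLOC][6-18 FREE][19-44 ALLOC][45-57 FREE]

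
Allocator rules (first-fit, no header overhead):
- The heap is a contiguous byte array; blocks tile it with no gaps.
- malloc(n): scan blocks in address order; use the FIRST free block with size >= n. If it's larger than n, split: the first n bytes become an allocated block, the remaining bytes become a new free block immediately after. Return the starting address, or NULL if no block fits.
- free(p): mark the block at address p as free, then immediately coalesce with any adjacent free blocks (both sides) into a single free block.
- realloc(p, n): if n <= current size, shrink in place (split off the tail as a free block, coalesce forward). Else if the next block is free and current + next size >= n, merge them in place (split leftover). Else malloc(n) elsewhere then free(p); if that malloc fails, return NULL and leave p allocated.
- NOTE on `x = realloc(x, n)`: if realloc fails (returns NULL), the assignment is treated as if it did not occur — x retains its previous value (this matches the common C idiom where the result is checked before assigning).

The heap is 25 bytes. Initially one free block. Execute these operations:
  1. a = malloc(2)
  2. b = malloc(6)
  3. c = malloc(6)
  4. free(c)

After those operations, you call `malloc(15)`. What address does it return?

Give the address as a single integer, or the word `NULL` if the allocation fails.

Op 1: a = malloc(2) -> a = 0; heap: [0-1 ALLOC][2-24 FREE]
Op 2: b = malloc(6) -> b = 2; heap: [0-1 ALLOC][2-7 ALLOC][8-24 FREE]
Op 3: c = malloc(6) -> c = 8; heap: [0-1 ALLOC][2-7 ALLOC][8-13 ALLOC][14-24 FREE]
Op 4: free(c) -> (freed c); heap: [0-1 ALLOC][2-7 ALLOC][8-24 FREE]
malloc(15): first-fit scan over [0-1 ALLOC][2-7 ALLOC][8-24 FREE] -> 8

Answer: 8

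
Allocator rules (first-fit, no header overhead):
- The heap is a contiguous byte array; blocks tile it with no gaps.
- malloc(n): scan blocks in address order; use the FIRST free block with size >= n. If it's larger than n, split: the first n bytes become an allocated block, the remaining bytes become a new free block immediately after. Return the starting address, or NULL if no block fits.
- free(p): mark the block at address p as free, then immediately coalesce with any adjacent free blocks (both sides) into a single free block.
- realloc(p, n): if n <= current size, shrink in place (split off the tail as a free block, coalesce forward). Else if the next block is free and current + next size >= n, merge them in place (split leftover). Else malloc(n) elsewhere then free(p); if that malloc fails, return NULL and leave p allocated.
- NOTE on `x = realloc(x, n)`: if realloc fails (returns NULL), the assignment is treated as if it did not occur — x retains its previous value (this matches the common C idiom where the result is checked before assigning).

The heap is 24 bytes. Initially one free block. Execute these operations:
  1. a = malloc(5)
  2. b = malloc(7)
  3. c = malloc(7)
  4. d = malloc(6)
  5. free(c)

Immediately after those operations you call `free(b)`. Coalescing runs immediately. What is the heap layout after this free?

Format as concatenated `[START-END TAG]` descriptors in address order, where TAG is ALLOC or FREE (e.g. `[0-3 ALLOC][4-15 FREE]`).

Op 1: a = malloc(5) -> a = 0; heap: [0-4 ALLOC][5-23 FREE]
Op 2: b = malloc(7) -> b = 5; heap: [0-4 ALLOC][5-11 ALLOC][12-23 FREE]
Op 3: c = malloc(7) -> c = 12; heap: [0-4 ALLOC][5-11 ALLOC][12-18 ALLOC][19-23 FREE]
Op 4: d = malloc(6) -> d = NULL; heap: [0-4 ALLOC][5-11 ALLOC][12-18 ALLOC][19-23 FREE]
Op 5: free(c) -> (freed c); heap: [0-4 ALLOC][5-11 ALLOC][12-23 FREE]
free(b): b = 5 -> block [5-11 ALLOC]; mark free, coalesce with adjacent free neighbors -> [0-4 ALLOC][5-23 FREE]

Answer: [0-4 ALLOC][5-23 FREE]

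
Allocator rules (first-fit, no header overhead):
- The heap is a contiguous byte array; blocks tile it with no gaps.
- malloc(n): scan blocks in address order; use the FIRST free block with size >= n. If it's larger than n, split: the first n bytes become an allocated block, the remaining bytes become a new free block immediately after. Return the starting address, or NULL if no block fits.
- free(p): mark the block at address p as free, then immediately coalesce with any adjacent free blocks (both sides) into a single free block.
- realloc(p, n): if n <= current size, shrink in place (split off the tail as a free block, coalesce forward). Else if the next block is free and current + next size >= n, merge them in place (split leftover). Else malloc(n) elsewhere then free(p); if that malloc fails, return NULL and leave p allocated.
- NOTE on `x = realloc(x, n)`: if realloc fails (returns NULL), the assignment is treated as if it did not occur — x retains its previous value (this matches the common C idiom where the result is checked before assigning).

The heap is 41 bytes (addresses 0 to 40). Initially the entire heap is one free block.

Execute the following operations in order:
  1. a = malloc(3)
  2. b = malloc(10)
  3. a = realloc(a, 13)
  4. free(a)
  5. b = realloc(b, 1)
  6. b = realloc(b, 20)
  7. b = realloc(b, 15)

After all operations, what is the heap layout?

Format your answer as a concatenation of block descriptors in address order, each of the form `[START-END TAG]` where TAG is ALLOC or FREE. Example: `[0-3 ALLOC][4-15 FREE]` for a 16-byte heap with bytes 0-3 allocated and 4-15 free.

Answer: [0-2 FREE][3-17 ALLOC][18-40 FREE]

Derivation:
Op 1: a = malloc(3) -> a = 0; heap: [0-2 ALLOC][3-40 FREE]
Op 2: b = malloc(10) -> b = 3; heap: [0-2 ALLOC][3-12 ALLOC][13-40 FREE]
Op 3: a = realloc(a, 13) -> a = 13; heap: [0-2 FREE][3-12 ALLOC][13-25 ALLOC][26-40 FREE]
Op 4: free(a) -> (freed a); heap: [0-2 FREE][3-12 ALLOC][13-40 FREE]
Op 5: b = realloc(b, 1) -> b = 3; heap: [0-2 FREE][3-3 ALLOC][4-40 FREE]
Op 6: b = realloc(b, 20) -> b = 3; heap: [0-2 FREE][3-22 ALLOC][23-40 FREE]
Op 7: b = realloc(b, 15) -> b = 3; heap: [0-2 FREE][3-17 ALLOC][18-40 FREE]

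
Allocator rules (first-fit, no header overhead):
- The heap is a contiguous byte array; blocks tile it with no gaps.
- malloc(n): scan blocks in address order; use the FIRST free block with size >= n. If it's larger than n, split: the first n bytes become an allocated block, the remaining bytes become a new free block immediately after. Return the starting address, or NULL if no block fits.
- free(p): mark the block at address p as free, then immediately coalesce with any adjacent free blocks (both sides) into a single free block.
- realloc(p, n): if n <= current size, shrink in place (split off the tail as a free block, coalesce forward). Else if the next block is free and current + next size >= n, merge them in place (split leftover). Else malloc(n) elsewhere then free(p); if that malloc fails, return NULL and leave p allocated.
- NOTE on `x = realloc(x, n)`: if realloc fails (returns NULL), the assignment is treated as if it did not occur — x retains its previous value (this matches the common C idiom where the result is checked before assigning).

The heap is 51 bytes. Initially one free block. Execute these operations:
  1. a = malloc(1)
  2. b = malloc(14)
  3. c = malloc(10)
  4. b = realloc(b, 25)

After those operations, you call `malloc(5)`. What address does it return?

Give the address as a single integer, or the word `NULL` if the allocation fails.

Answer: 1

Derivation:
Op 1: a = malloc(1) -> a = 0; heap: [0-0 ALLOC][1-50 FREE]
Op 2: b = malloc(14) -> b = 1; heap: [0-0 ALLOC][1-14 ALLOC][15-50 FREE]
Op 3: c = malloc(10) -> c = 15; heap: [0-0 ALLOC][1-14 ALLOC][15-24 ALLOC][25-50 FREE]
Op 4: b = realloc(b, 25) -> b = 25; heap: [0-0 ALLOC][1-14 FREE][15-24 ALLOC][25-49 ALLOC][50-50 FREE]
malloc(5): first-fit scan over [0-0 ALLOC][1-14 FREE][15-24 ALLOC][25-49 ALLOC][50-50 FREE] -> 1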